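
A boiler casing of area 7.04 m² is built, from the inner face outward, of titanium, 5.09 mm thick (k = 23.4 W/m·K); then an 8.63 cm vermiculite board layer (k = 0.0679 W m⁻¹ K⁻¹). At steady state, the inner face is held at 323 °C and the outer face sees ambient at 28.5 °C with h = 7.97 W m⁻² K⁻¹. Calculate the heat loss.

Resistance network (inner→outer):
  R_titanium = L/(kA) = 0.00509/(23.4·7.04) = 3.090×10^-5 K/W
  R_vermiculite board = L/(kA) = 0.0863/(0.0679·7.04) = 0.1805 K/W
  R_conv,out = 1/(hA) = 1/(7.97·7.04) = 0.01782 K/W
ΣR = 3.090×10^-5 + 0.1805 + 0.01782 = 0.1984 K/W
Q = ΔT/ΣR = (323 °C − 28.5 °C)/0.1984 = 1480 W

Q = 1480 W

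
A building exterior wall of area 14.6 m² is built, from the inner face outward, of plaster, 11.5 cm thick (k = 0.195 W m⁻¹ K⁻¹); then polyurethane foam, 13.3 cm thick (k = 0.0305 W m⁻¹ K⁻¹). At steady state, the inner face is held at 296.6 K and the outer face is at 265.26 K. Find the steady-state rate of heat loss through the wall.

Treat each layer as a resistance in series:
  R_plaster = L/(kA) = 0.115/(0.195·14.6) = 0.04039 K/W
  R_polyurethane foam = L/(kA) = 0.133/(0.0305·14.6) = 0.2987 K/W
ΣR = 0.04039 + 0.2987 = 0.3391 K/W
Q = ΔT/ΣR = (296.6 K − 265.26 K)/0.3391 = 92.4 W

Q = 92.4 W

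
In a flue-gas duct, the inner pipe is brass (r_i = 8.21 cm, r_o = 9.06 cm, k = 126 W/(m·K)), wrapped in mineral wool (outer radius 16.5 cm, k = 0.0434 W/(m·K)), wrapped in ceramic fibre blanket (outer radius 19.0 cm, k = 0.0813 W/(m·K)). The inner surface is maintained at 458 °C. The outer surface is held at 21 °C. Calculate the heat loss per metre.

Q' = 177 W/m

Series thermal resistances, inner to outer:
  R'_brass = ln(0.0906/0.0821)/(2πk) = 0.09852/(2π·126) = 1.244×10^-4 m·K/W
  R'_mineral wool = ln(0.165/0.0906)/(2πk) = 0.5995/(2π·0.0434) = 2.198 m·K/W
  R'_ceramic fibre blanket = ln(0.190/0.165)/(2πk) = 0.1411/(2π·0.0813) = 0.2762 m·K/W
ΣR = 1.244×10^-4 + 2.198 + 0.2762 = 2.474 m·K/W
Q' = ΔT/ΣR = (458 °C − 21 °C)/2.474 = 177 W/m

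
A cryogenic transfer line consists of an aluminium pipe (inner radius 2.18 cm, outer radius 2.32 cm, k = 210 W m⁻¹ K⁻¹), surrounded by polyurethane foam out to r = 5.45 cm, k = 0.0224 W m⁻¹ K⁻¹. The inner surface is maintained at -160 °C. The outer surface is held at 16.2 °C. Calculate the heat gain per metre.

Q' = 29.0 W/m

Resistance network (inner→outer):
  R'_aluminium = ln(0.0232/0.0218)/(2πk) = 0.06224/(2π·210) = 4.717×10^-5 m·K/W
  R'_polyurethane foam = ln(0.0545/0.0232)/(2πk) = 0.8540/(2π·0.0224) = 6.068 m·K/W
ΣR = 4.717×10^-5 + 6.068 = 6.068 m·K/W
Q' = ΔT/ΣR = (-160 °C − 16.2 °C)/6.068 = -29.0 W/m
(Negative Q' ⇒ heat flows inward; heat gain = 29.0 W/m.)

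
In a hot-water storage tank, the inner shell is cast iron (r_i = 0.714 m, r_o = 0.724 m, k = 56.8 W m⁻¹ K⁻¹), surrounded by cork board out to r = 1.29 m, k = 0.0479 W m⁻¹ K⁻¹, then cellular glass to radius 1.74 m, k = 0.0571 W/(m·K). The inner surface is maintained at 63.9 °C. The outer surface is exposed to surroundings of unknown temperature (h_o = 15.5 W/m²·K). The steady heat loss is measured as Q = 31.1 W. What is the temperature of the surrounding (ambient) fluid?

T_out = 23.8 °C

Sum the resistances:
  R_cast iron = (1/0.714 − 1/0.724)/(4πk) = 0.01934/(4π·56.8) = 2.710×10^-5 K/W
  R_cork board = (1/0.724 − 1/1.29)/(4πk) = 0.6060/(4π·0.0479) = 1.007 K/W
  R_cellular glass = (1/1.29 − 1/1.74)/(4πk) = 0.2005/(4π·0.0571) = 0.2794 K/W
  R_conv,out = 1/(4πr²h) = 1/(4π·1.74²·15.5) = 0.001696 K/W
ΣR = 1.288 K/W
ΔT = Q·ΣR = 31.1 × 1.288 = 40.06 K
Heat flows outward, so T_out = T_in − ΔT = 63.9 − 40.06 = 23.8 °C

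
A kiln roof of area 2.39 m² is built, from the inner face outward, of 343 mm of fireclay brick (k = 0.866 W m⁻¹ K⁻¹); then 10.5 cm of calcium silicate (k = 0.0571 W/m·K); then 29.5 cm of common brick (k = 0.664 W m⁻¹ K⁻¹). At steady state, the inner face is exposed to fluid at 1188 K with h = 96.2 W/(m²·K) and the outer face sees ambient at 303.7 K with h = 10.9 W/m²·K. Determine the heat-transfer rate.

Treat each layer as a resistance in series:
  R_conv,in = 1/(hA) = 1/(96.2·2.39) = 0.004349 K/W
  R_fireclay brick = L/(kA) = 0.343/(0.866·2.39) = 0.1657 K/W
  R_calcium silicate = L/(kA) = 0.105/(0.0571·2.39) = 0.7694 K/W
  R_common brick = L/(kA) = 0.295/(0.664·2.39) = 0.1859 K/W
  R_conv,out = 1/(hA) = 1/(10.9·2.39) = 0.03839 K/W
ΣR = 0.004349 + 0.1657 + 0.7694 + 0.1859 + 0.03839 = 1.164 K/W
Q = ΔT/ΣR = (1188 K − 303.7 K)/1.164 = 760 W

Q = 760 W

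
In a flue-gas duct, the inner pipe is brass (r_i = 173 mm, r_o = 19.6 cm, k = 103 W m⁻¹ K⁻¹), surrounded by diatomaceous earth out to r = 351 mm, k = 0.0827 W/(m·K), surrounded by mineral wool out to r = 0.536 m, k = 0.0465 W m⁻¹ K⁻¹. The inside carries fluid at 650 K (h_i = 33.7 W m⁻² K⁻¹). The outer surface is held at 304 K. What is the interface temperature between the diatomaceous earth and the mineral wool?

T = 497 K

Treat each layer as a resistance in series:
  R'_conv,in = 1/(2πr h) = 1/(2π·0.173·33.7) = 0.02730 m·K/W
  R'_brass = ln(0.196/0.173)/(2πk) = 0.1248/(2π·103) = 1.929×10^-4 m·K/W
  R'_diatomaceous earth = ln(0.351/0.196)/(2πk) = 0.5827/(2π·0.0827) = 1.121 m·K/W
  R'_mineral wool = ln(0.536/0.351)/(2πk) = 0.4233/(2π·0.0465) = 1.449 m·K/W
ΣR = 0.02730 + 1.929×10^-4 + 1.121 + 1.449 = 2.597 m·K/W
Q' = ΔT/ΣR = (650 K − 304 K)/2.597 = 133.2 W/m
From the inner boundary to the diatomaceous earth/mineral wool interface, ΣR_partial = 1.148 m·K/W.
T_interface = T_in − Q'·ΣR_partial = 650 K − (133.2)(1.148) = 497 K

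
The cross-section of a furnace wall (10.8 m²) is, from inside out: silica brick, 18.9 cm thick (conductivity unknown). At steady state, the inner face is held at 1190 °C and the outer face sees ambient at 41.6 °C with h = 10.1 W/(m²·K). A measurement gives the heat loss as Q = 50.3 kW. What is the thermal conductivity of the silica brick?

ΣR = ΔT/Q = |1190 − 41.6|/50300 = 0.02283 K/W
Known resistances:
  R_conv,out = 1/(hA) = 1/(10.1·10.8) = 0.009168 K/W
R_silica brick = ΣR − ΣR_known = 0.02283 − 0.009168 = 0.01366 K/W
L/(kA) = 0.01366 ⇒ k = 0.189/(0.01366·10.8) = 1.28 W/m·K

k = 1.28 W/m·K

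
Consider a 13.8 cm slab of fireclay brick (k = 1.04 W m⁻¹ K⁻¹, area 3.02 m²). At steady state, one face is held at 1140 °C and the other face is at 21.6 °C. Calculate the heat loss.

Q = kA·ΔT/L = 1.04 × 3.02 × |1140 °C − 21.6 °C| / 0.138 = 25500 W

Q = 25.5 kW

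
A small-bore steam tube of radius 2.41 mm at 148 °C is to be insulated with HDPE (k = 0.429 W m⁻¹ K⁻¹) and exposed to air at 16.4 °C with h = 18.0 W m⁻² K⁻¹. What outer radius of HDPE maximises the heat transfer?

r_cr = 2.38 cm

For a cylinder, r_cr = k_ins/h = 0.429/18.0 = 0.0238 m = 2.38 cm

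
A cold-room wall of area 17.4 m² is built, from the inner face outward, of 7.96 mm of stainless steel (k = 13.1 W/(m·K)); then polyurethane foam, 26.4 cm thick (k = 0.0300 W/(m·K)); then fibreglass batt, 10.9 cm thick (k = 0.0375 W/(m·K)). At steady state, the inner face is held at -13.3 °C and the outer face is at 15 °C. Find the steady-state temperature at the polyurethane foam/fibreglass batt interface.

Series thermal resistances, inner to outer:
  R_stainless steel = L/(kA) = 0.00796/(13.1·17.4) = 3.492×10^-5 K/W
  R_polyurethane foam = L/(kA) = 0.264/(0.0300·17.4) = 0.5057 K/W
  R_fibreglass batt = L/(kA) = 0.109/(0.0375·17.4) = 0.1670 K/W
ΣR = 3.492×10^-5 + 0.5057 + 0.1670 = 0.6727 K/W
Q = ΔT/ΣR = (-13.3 °C − 15 °C)/0.6727 = -42.07 W
From the inner boundary to the polyurethane foam/fibreglass batt interface, ΣR_partial = 0.5057 K/W.
T_interface = T_in − Q·ΣR_partial = -13.3 °C − (-42.07)(0.5057) = 7.97 °C

T = 7.97 °C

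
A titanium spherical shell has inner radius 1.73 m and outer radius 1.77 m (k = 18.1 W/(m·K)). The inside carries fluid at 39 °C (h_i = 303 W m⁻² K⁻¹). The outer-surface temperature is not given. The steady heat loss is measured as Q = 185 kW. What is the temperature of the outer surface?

T_out = 12.1 °C

Series resistances:
  R_conv,in = 1/(4πr²h) = 1/(4π·1.73²·303) = 8.775×10^-5 K/W
  R_titanium = (1/1.73 − 1/1.77)/(4πk) = 0.01306/(4π·18.1) = 5.743×10^-5 K/W
ΣR = 1.452×10^-4 K/W
ΔT = Q·ΣR = 1.85×10^5 × 1.452×10^-4 = 26.86 K
Heat flows outward, so T_out = T_in − ΔT = 39 − 26.86 = 12.1 °C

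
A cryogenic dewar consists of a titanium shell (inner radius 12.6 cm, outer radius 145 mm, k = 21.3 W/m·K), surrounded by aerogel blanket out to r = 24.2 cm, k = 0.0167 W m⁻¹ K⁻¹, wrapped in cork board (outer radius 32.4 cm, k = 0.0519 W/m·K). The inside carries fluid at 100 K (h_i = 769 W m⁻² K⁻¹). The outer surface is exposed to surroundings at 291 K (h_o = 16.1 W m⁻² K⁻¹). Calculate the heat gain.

Treat each layer as a resistance in series:
  R_conv,in = 1/(4πr²h) = 1/(4π·0.126²·769) = 0.006518 K/W
  R_titanium = (1/0.126 − 1/0.145)/(4πk) = 1.040/(4π·21.3) = 0.003885 K/W
  R_aerogel blanket = (1/0.145 − 1/0.242)/(4πk) = 2.764/(4π·0.0167) = 13.17 K/W
  R_cork board = (1/0.242 − 1/0.324)/(4πk) = 1.046/(4π·0.0519) = 1.604 K/W
  R_conv,out = 1/(4πr²h) = 1/(4π·0.324²·16.1) = 0.04708 K/W
ΣR = 0.006518 + 0.003885 + 13.17 + 1.604 + 0.04708 = 14.83 K/W
Q = ΔT/ΣR = (100 K − 291 K)/14.83 = -12.9 W
(Negative Q ⇒ heat flows inward; heat gain = 12.9 W.)

Q = 12.9 W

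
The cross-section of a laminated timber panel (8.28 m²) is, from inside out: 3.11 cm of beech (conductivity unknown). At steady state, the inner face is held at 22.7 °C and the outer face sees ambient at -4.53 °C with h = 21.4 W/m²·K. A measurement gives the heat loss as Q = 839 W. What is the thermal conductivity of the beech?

ΣR = ΔT/Q = |22.7 − -4.53|/839 = 0.03246 K/W
Known resistances:
  R_conv,out = 1/(hA) = 1/(21.4·8.28) = 0.005644 K/W
R_beech = ΣR − ΣR_known = 0.03246 − 0.005644 = 0.02682 K/W
L/(kA) = 0.02682 ⇒ k = 0.0311/(0.02682·8.28) = 0.140 W/m·K

k = 0.140 W/m·K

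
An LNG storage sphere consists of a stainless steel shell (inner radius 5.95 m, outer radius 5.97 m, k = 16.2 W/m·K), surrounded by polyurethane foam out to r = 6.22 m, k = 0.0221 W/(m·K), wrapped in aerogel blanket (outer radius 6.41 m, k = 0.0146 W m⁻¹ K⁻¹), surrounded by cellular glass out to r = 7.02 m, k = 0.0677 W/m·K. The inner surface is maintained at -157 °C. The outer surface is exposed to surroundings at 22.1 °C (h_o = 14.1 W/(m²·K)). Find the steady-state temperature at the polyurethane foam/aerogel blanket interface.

T = -91.5 °C

Series thermal resistances, inner to outer:
  R_stainless steel = (1/5.95 − 1/5.97)/(4πk) = 5.630×10^-4/(4π·16.2) = 2.766×10^-6 K/W
  R_polyurethane foam = (1/5.97 − 1/6.22)/(4πk) = 0.006732/(4π·0.0221) = 0.02424 K/W
  R_aerogel blanket = (1/6.22 − 1/6.41)/(4πk) = 0.004765/(4π·0.0146) = 0.02597 K/W
  R_cellular glass = (1/6.41 − 1/7.02)/(4πk) = 0.01356/(4π·0.0677) = 0.01593 K/W
  R_conv,out = 1/(4πr²h) = 1/(4π·7.02²·14.1) = 1.145×10^-4 K/W
ΣR = 2.766×10^-6 + 0.02424 + 0.02597 + 0.01593 + 1.145×10^-4 = 0.06626 K/W
Q = ΔT/ΣR = (-157 °C − 22.1 °C)/0.06626 = -2703 W
From the inner boundary to the polyurethane foam/aerogel blanket interface, ΣR_partial = 0.02424 K/W.
T_interface = T_in − Q·ΣR_partial = -157 °C − (-2703)(0.02424) = -91.5 °C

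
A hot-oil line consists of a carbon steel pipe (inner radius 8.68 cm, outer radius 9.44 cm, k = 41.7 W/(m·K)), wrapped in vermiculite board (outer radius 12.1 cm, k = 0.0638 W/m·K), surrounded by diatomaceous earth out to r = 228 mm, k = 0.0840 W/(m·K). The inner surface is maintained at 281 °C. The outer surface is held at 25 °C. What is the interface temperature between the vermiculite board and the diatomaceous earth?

Series thermal resistances, inner to outer:
  R'_carbon steel = ln(0.0944/0.0868)/(2πk) = 0.08393/(2π·41.7) = 3.203×10^-4 m·K/W
  R'_vermiculite board = ln(0.121/0.0944)/(2πk) = 0.2482/(2π·0.0638) = 0.6193 m·K/W
  R'_diatomaceous earth = ln(0.228/0.121)/(2πk) = 0.6336/(2π·0.0840) = 1.200 m·K/W
ΣR = 3.203×10^-4 + 0.6193 + 1.200 = 1.820 m·K/W
Q' = ΔT/ΣR = (281 °C − 25 °C)/1.820 = 140.7 W/m
From the inner boundary to the vermiculite board/diatomaceous earth interface, ΣR_partial = 0.6196 m·K/W.
T_interface = T_in − Q'·ΣR_partial = 281 °C − (140.7)(0.6196) = 194 °C

T = 194 °C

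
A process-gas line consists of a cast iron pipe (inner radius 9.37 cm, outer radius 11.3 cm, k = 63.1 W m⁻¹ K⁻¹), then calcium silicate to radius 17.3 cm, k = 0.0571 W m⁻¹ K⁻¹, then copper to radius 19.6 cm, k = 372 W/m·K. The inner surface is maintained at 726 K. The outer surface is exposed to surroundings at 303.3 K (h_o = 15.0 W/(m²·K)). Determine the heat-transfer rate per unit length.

Series thermal resistances, inner to outer:
  R'_cast iron = ln(0.113/0.0937)/(2πk) = 0.1873/(2π·63.1) = 4.724×10^-4 m·K/W
  R'_calcium silicate = ln(0.173/0.113)/(2πk) = 0.4259/(2π·0.0571) = 1.187 m·K/W
  R'_copper = ln(0.196/0.173)/(2πk) = 0.1248/(2π·372) = 5.340×10^-5 m·K/W
  R'_conv,out = 1/(2πr h) = 1/(2π·0.196·15.0) = 0.05413 m·K/W
ΣR = 4.724×10^-4 + 1.187 + 5.340×10^-5 + 0.05413 = 1.242 m·K/W
Q' = ΔT/ΣR = (726 K − 303.3 K)/1.242 = 340 W/m

Q' = 340 W/m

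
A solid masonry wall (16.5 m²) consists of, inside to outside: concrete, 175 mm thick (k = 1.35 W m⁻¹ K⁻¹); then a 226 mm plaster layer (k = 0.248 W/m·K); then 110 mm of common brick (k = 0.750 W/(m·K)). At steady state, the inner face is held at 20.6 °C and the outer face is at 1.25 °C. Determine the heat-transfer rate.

Resistance network (inner→outer):
  R_concrete = L/(kA) = 0.175/(1.35·16.5) = 0.007856 K/W
  R_plaster = L/(kA) = 0.226/(0.248·16.5) = 0.05523 K/W
  R_common brick = L/(kA) = 0.110/(0.750·16.5) = 0.008889 K/W
ΣR = 0.007856 + 0.05523 + 0.008889 = 0.07197 K/W
Q = ΔT/ΣR = (20.6 °C − 1.25 °C)/0.07197 = 269 W

Q = 269 W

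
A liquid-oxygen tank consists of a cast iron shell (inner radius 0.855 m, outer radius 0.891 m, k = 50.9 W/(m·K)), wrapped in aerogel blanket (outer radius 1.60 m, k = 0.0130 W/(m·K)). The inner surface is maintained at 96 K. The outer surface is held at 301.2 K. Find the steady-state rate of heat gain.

Series thermal resistances, inner to outer:
  R_cast iron = (1/0.855 − 1/0.891)/(4πk) = 0.04726/(4π·50.9) = 7.388×10^-5 K/W
  R_aerogel blanket = (1/0.891 − 1/1.60)/(4πk) = 0.4973/(4π·0.0130) = 3.044 K/W
ΣR = 7.388×10^-5 + 3.044 = 3.044 K/W
Q = ΔT/ΣR = (96 K − 301.2 K)/3.044 = -67.4 W
(Negative Q ⇒ heat flows inward; heat gain = 67.4 W.)

Q = 67.4 W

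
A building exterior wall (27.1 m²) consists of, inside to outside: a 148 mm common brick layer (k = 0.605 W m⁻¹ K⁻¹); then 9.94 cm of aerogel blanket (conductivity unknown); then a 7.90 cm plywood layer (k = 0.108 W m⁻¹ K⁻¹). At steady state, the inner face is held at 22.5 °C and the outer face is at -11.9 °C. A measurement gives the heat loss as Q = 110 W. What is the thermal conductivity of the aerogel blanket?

ΣR = ΔT/Q = |22.5 − -11.9|/110 = 0.3127 K/W
Known resistances:
  R_common brick = L/(kA) = 0.148/(0.605·27.1) = 0.009027 K/W
  R_plywood = L/(kA) = 0.0790/(0.108·27.1) = 0.02699 K/W
R_aerogel blanket = ΣR − ΣR_known = 0.3127 − 0.03602 = 0.2767 K/W
L/(kA) = 0.2767 ⇒ k = 0.0994/(0.2767·27.1) = 0.0133 W/m·K

k = 0.0133 W/m·K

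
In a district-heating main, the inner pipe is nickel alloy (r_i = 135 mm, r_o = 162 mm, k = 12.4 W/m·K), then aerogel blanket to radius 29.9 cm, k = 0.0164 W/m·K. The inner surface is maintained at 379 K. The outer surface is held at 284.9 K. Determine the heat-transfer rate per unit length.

Treat each layer as a resistance in series:
  R'_nickel alloy = ln(0.162/0.135)/(2πk) = 0.1823/(2π·12.4) = 0.002340 m·K/W
  R'_aerogel blanket = ln(0.299/0.162)/(2πk) = 0.6128/(2π·0.0164) = 5.947 m·K/W
ΣR = 0.002340 + 5.947 = 5.949 m·K/W
Q' = ΔT/ΣR = (379 K − 284.9 K)/5.949 = 15.8 W/m

Q' = 15.8 W/m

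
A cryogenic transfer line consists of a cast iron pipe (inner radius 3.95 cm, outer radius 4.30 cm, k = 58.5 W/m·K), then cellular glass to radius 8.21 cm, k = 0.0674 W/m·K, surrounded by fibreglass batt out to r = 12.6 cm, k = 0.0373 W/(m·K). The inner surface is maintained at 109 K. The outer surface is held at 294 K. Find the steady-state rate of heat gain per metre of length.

Q' = 55.1 W/m

Series thermal resistances, inner to outer:
  R'_cast iron = ln(0.0430/0.0395)/(2πk) = 0.08490/(2π·58.5) = 2.310×10^-4 m·K/W
  R'_cellular glass = ln(0.0821/0.0430)/(2πk) = 0.6467/(2π·0.0674) = 1.527 m·K/W
  R'_fibreglass batt = ln(0.126/0.0821)/(2πk) = 0.4283/(2π·0.0373) = 1.828 m·K/W
ΣR = 2.310×10^-4 + 1.527 + 1.828 = 3.355 m·K/W
Q' = ΔT/ΣR = (109 K − 294 K)/3.355 = -55.1 W/m
(Negative Q' ⇒ heat flows inward; heat gain = 55.1 W/m.)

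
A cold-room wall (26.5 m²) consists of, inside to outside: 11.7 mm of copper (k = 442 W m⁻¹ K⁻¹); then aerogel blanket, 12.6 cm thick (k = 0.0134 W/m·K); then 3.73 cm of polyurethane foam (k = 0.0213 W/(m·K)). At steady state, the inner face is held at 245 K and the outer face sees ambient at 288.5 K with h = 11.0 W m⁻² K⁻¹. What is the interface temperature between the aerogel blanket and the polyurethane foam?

Series thermal resistances, inner to outer:
  R_copper = L/(kA) = 0.0117/(442·26.5) = 9.989×10^-7 K/W
  R_aerogel blanket = L/(kA) = 0.126/(0.0134·26.5) = 0.3548 K/W
  R_polyurethane foam = L/(kA) = 0.0373/(0.0213·26.5) = 0.06608 K/W
  R_conv,out = 1/(hA) = 1/(11.0·26.5) = 0.003431 K/W
ΣR = 9.989×10^-7 + 0.3548 + 0.06608 + 0.003431 = 0.4243 K/W
Q = ΔT/ΣR = (245 K − 288.5 K)/0.4243 = -102.5 W
From the inner boundary to the aerogel blanket/polyurethane foam interface, ΣR_partial = 0.3548 K/W.
T_interface = T_in − Q·ΣR_partial = 245 K − (-102.5)(0.3548) = 281.37 K

T = 281.37 K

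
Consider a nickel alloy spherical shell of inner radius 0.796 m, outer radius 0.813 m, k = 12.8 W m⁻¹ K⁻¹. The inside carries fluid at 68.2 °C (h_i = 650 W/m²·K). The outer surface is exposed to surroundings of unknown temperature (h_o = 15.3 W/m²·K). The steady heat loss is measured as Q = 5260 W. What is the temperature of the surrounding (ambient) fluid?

Series resistances:
  R_conv,in = 1/(4πr²h) = 1/(4π·0.796²·650) = 1.932×10^-4 K/W
  R_nickel alloy = (1/0.796 − 1/0.813)/(4πk) = 0.02627/(4π·12.8) = 1.633×10^-4 K/W
  R_conv,out = 1/(4πr²h) = 1/(4π·0.813²·15.3) = 0.007869 K/W
ΣR = 0.008225 K/W
ΔT = Q·ΣR = 5260 × 0.008225 = 43.26 K
Heat flows outward, so T_out = T_in − ΔT = 68.2 − 43.26 = 24.9 °C

T_out = 24.9 °C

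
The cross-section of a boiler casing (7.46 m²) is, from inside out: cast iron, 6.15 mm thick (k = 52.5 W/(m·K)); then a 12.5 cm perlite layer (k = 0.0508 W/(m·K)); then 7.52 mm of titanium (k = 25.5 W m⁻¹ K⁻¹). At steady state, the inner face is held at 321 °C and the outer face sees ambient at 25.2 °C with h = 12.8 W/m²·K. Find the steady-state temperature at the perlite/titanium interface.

Series thermal resistances, inner to outer:
  R_cast iron = L/(kA) = 0.00615/(52.5·7.46) = 1.570×10^-5 K/W
  R_perlite = L/(kA) = 0.125/(0.0508·7.46) = 0.3298 K/W
  R_titanium = L/(kA) = 0.00752/(25.5·7.46) = 3.953×10^-5 K/W
  R_conv,out = 1/(hA) = 1/(12.8·7.46) = 0.01047 K/W
ΣR = 1.570×10^-5 + 0.3298 + 3.953×10^-5 + 0.01047 = 0.3403 K/W
Q = ΔT/ΣR = (321 °C − 25.2 °C)/0.3403 = 869.2 W
From the inner boundary to the perlite/titanium interface, ΣR_partial = 0.3298 K/W.
T_interface = T_in − Q·ΣR_partial = 321 °C − (869.2)(0.3298) = 34.3 °C

T = 34.3 °C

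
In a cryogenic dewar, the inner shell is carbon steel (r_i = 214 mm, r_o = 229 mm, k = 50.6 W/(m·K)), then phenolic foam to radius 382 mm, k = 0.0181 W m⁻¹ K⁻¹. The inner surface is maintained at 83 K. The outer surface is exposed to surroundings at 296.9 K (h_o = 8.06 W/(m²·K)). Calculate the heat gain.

Treat each layer as a resistance in series:
  R_carbon steel = (1/0.214 − 1/0.229)/(4πk) = 0.3061/(4π·50.6) = 4.814×10^-4 K/W
  R_phenolic foam = (1/0.229 − 1/0.382)/(4πk) = 1.749/(4π·0.0181) = 7.690 K/W
  R_conv,out = 1/(4πr²h) = 1/(4π·0.382²·8.06) = 0.06766 K/W
ΣR = 4.814×10^-4 + 7.690 + 0.06766 = 7.758 K/W
Q = ΔT/ΣR = (83 K − 296.9 K)/7.758 = -27.6 W
(Negative Q ⇒ heat flows inward; heat gain = 27.6 W.)

Q = 27.6 W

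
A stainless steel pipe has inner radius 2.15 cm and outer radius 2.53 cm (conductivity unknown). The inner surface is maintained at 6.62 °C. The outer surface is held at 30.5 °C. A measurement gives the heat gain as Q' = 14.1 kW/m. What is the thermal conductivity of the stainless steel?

ΣR = ΔT/Q' = |6.62 − 30.5|/14100 = 0.001694 m·K/W
ln(r₂/r₁)/(2πk) = 0.001694 ⇒ k = 0.1628/(2π·0.001694) = 15.3 W/m·K

k = 15.3 W/m·K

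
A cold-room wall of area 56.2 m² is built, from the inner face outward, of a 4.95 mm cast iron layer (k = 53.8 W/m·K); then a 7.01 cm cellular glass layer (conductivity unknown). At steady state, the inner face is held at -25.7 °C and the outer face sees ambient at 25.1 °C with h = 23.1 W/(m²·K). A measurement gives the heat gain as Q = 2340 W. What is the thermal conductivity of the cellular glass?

ΣR = ΔT/Q = |-25.7 − 25.1|/2340 = 0.02171 K/W
Known resistances:
  R_cast iron = L/(kA) = 0.00495/(53.8·56.2) = 1.637×10^-6 K/W
  R_conv,out = 1/(hA) = 1/(23.1·56.2) = 7.703×10^-4 K/W
R_cellular glass = ΣR − ΣR_known = 0.02171 − 7.719×10^-4 = 0.02094 K/W
L/(kA) = 0.02094 ⇒ k = 0.0701/(0.02094·56.2) = 0.0596 W/m·K

k = 0.0596 W/m·K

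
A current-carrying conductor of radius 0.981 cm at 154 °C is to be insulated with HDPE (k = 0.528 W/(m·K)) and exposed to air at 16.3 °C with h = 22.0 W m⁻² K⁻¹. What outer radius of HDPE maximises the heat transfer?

r_cr = 2.40 cm

For a cylinder, r_cr = k_ins/h = 0.528/22.0 = 0.0240 m = 2.40 cm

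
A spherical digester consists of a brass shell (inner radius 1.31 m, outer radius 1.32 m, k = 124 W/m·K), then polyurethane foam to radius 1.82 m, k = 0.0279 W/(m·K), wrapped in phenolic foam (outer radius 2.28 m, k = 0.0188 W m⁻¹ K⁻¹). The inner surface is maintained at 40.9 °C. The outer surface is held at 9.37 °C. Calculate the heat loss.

Q = 29.7 W

Treat each layer as a resistance in series:
  R_brass = (1/1.31 − 1/1.32)/(4πk) = 0.005783/(4π·124) = 3.711×10^-6 K/W
  R_polyurethane foam = (1/1.32 − 1/1.82)/(4πk) = 0.2081/(4π·0.0279) = 0.5936 K/W
  R_phenolic foam = (1/1.82 − 1/2.28)/(4πk) = 0.1109/(4π·0.0188) = 0.4692 K/W
ΣR = 3.711×10^-6 + 0.5936 + 0.4692 = 1.063 K/W
Q = ΔT/ΣR = (40.9 °C − 9.37 °C)/1.063 = 29.7 W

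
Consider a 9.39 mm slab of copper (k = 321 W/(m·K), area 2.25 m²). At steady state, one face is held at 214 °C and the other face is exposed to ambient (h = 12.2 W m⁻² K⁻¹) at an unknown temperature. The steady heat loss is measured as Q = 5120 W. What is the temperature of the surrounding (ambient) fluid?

T_out = 27.4 °C

Sum the resistances:
  R_copper = L/(kA) = 0.00939/(321·2.25) = 1.300×10^-5 K/W
  R_conv,out = 1/(hA) = 1/(12.2·2.25) = 0.03643 K/W
ΣR = 0.03644 K/W
ΔT = Q·ΣR = 5120 × 0.03644 = 186.6 K
Heat flows outward, so T_out = T_in − ΔT = 214 − 186.6 = 27.4 °C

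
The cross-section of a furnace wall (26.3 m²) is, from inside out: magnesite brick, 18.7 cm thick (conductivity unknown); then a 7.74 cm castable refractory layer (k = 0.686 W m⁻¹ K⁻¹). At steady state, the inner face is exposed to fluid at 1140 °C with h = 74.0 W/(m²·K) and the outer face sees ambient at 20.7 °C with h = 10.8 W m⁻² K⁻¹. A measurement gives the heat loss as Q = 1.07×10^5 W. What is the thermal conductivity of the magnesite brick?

k = 3.33 W/m·K

ΣR = ΔT/Q = |1140 − 20.7|/1.07×10^5 = 0.01046 K/W
Known resistances:
  R_conv,in = 1/(hA) = 1/(74.0·26.3) = 5.138×10^-4 K/W
  R_castable refractory = L/(kA) = 0.0774/(0.686·26.3) = 0.004290 K/W
  R_conv,out = 1/(hA) = 1/(10.8·26.3) = 0.003521 K/W
R_magnesite brick = ΣR − ΣR_known = 0.01046 − 0.008325 = 0.002135 K/W
L/(kA) = 0.002135 ⇒ k = 0.187/(0.002135·26.3) = 3.33 W/m·K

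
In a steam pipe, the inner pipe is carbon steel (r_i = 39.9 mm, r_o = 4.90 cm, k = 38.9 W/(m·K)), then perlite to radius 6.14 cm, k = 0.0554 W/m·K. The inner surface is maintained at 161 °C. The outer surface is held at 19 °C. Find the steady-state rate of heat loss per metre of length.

Resistance network (inner→outer):
  R'_carbon steel = ln(0.0490/0.0399)/(2πk) = 0.2054/(2π·38.9) = 8.406×10^-4 m·K/W
  R'_perlite = ln(0.0614/0.0490)/(2πk) = 0.2256/(2π·0.0554) = 0.6481 m·K/W
ΣR = 8.406×10^-4 + 0.6481 = 0.6489 m·K/W
Q' = ΔT/ΣR = (161 °C − 19 °C)/0.6489 = 219 W/m

Q' = 219 W/m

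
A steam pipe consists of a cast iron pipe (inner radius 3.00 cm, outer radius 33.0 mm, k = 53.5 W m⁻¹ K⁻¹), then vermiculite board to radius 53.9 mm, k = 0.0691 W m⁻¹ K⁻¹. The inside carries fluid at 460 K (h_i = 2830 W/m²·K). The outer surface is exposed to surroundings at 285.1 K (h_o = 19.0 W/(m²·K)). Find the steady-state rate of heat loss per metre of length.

Resistance network (inner→outer):
  R'_conv,in = 1/(2πr h) = 1/(2π·0.0300·2830) = 0.001875 m·K/W
  R'_cast iron = ln(0.0330/0.0300)/(2πk) = 0.09531/(2π·53.5) = 2.835×10^-4 m·K/W
  R'_vermiculite board = ln(0.0539/0.0330)/(2πk) = 0.4906/(2π·0.0691) = 1.130 m·K/W
  R'_conv,out = 1/(2πr h) = 1/(2π·0.0539·19.0) = 0.1554 m·K/W
ΣR = 0.001875 + 2.835×10^-4 + 1.130 + 0.1554 = 1.288 m·K/W
Q' = ΔT/ΣR = (460 K − 285.1 K)/1.288 = 136 W/m

Q' = 136 W/m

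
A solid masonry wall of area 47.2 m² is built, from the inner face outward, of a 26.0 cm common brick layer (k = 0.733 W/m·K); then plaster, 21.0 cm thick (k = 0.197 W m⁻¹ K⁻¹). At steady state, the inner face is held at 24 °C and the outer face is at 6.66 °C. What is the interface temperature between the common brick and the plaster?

Resistance network (inner→outer):
  R_common brick = L/(kA) = 0.260/(0.733·47.2) = 0.007515 K/W
  R_plaster = L/(kA) = 0.210/(0.197·47.2) = 0.02258 K/W
ΣR = 0.007515 + 0.02258 = 0.03010 K/W
Q = ΔT/ΣR = (24 °C − 6.66 °C)/0.03010 = 576.1 W
From the inner boundary to the common brick/plaster interface, ΣR_partial = 0.007515 K/W.
T_interface = T_in − Q·ΣR_partial = 24 °C − (576.1)(0.007515) = 19.7 °C

T = 19.7 °C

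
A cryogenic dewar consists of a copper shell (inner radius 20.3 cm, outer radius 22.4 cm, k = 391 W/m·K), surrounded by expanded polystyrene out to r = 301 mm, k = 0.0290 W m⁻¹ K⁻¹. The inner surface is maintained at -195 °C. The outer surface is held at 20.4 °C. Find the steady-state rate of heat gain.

Resistance network (inner→outer):
  R_copper = (1/0.203 − 1/0.224)/(4πk) = 0.4618/(4π·391) = 9.399×10^-5 K/W
  R_expanded polystyrene = (1/0.224 − 1/0.301)/(4πk) = 1.142/(4π·0.0290) = 3.134 K/W
ΣR = 9.399×10^-5 + 3.134 = 3.134 K/W
Q = ΔT/ΣR = (-195 °C − 20.4 °C)/3.134 = -68.7 W
(Negative Q ⇒ heat flows inward; heat gain = 68.7 W.)

Q = 68.7 W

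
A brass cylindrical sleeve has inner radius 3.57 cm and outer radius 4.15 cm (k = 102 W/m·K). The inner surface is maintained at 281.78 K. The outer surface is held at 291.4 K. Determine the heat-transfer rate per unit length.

Q' = 41.0 kW/m

Q' = 2πk·ΔT/ln(r₂/r₁) = 2π × 102 × 9.62 / ln(0.0415/0.0357) = 41000 W/m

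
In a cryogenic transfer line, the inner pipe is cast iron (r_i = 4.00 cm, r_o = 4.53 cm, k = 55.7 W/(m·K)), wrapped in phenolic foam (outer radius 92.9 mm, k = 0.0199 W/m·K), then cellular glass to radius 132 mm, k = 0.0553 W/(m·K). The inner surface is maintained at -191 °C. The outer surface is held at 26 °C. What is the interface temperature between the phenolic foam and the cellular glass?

T = -6.5 °C

Resistance network (inner→outer):
  R'_cast iron = ln(0.0453/0.0400)/(2πk) = 0.1244/(2π·55.7) = 3.555×10^-4 m·K/W
  R'_phenolic foam = ln(0.0929/0.0453)/(2πk) = 0.7182/(2π·0.0199) = 5.744 m·K/W
  R'_cellular glass = ln(0.132/0.0929)/(2πk) = 0.3513/(2π·0.0553) = 1.011 m·K/W
ΣR = 3.555×10^-4 + 5.744 + 1.011 = 6.755 m·K/W
Q' = ΔT/ΣR = (-191 °C − 26 °C)/6.755 = -32.12 W/m
From the inner boundary to the phenolic foam/cellular glass interface, ΣR_partial = 5.744 m·K/W.
T_interface = T_in − Q'·ΣR_partial = -191 °C − (-32.12)(5.744) = -6.5 °C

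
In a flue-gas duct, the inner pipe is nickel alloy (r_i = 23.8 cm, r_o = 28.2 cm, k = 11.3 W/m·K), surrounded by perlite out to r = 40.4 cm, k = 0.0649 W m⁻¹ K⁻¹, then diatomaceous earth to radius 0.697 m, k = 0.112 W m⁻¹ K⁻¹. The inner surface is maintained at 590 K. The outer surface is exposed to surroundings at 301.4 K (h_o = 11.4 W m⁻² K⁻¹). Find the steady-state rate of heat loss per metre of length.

Resistance network (inner→outer):
  R'_nickel alloy = ln(0.282/0.238)/(2πk) = 0.1696/(2π·11.3) = 0.002389 m·K/W
  R'_perlite = ln(0.404/0.282)/(2πk) = 0.3595/(2π·0.0649) = 0.8816 m·K/W
  R'_diatomaceous earth = ln(0.697/0.404)/(2πk) = 0.5454/(2π·0.112) = 0.7750 m·K/W
  R'_conv,out = 1/(2πr h) = 1/(2π·0.697·11.4) = 0.02003 m·K/W
ΣR = 0.002389 + 0.8816 + 0.7750 + 0.02003 = 1.679 m·K/W
Q' = ΔT/ΣR = (590 K − 301.4 K)/1.679 = 172 W/m

Q' = 172 W/m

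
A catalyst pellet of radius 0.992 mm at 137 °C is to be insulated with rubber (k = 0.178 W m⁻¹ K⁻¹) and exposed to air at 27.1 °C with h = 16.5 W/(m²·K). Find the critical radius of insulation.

r_cr = 2.16 cm

For a sphere, r_cr = 2k_ins/h = 2·0.178/16.5 = 0.0216 m = 2.16 cm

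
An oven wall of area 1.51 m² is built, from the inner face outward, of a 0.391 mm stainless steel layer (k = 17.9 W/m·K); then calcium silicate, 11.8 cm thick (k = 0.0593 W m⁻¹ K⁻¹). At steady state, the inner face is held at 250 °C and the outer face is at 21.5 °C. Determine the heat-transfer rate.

Treat each layer as a resistance in series:
  R_stainless steel = L/(kA) = 3.91×10^-4/(17.9·1.51) = 1.447×10^-5 K/W
  R_calcium silicate = L/(kA) = 0.118/(0.0593·1.51) = 1.318 K/W
ΣR = 1.447×10^-5 + 1.318 = 1.318 K/W
Q = ΔT/ΣR = (250 °C − 21.5 °C)/1.318 = 173 W

Q = 173 W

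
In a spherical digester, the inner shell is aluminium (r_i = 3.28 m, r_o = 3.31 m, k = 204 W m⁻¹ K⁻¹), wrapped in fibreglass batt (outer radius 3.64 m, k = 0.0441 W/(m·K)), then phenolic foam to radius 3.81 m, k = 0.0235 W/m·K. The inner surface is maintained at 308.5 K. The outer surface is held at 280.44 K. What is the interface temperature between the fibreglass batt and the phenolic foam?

T = 293.2 K

Series thermal resistances, inner to outer:
  R_aluminium = (1/3.28 − 1/3.31)/(4πk) = 0.002763/(4π·204) = 1.078×10^-6 K/W
  R_fibreglass batt = (1/3.31 − 1/3.64)/(4πk) = 0.02739/(4π·0.0441) = 0.04942 K/W
  R_phenolic foam = (1/3.64 − 1/3.81)/(4πk) = 0.01226/(4π·0.0235) = 0.04151 K/W
ΣR = 1.078×10^-6 + 0.04942 + 0.04151 = 0.09093 K/W
Q = ΔT/ΣR = (308.5 K − 280.44 K)/0.09093 = 308.6 W
From the inner boundary to the fibreglass batt/phenolic foam interface, ΣR_partial = 0.04942 K/W.
T_interface = T_in − Q·ΣR_partial = 308.5 K − (308.6)(0.04942) = 293.2 K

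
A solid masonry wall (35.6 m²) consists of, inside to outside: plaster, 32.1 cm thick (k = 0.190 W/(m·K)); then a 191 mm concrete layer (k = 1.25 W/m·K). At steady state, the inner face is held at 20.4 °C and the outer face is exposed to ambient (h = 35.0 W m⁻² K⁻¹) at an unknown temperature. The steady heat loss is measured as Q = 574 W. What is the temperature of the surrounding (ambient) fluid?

T_out = -9.76 °C

Series resistances:
  R_plaster = L/(kA) = 0.321/(0.190·35.6) = 0.04746 K/W
  R_concrete = L/(kA) = 0.191/(1.25·35.6) = 0.004292 K/W
  R_conv,out = 1/(hA) = 1/(35.0·35.6) = 8.026×10^-4 K/W
ΣR = 0.05255 K/W
ΔT = Q·ΣR = 574 × 0.05255 = 30.16 K
Heat flows outward, so T_out = T_in − ΔT = 20.4 − 30.16 = -9.76 °C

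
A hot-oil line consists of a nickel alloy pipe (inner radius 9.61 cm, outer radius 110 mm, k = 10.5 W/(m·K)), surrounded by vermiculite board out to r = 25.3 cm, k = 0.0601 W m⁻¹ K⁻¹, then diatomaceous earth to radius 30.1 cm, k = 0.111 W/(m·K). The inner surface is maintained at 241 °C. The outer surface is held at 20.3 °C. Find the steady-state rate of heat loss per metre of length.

Q' = 89.8 W/m

Treat each layer as a resistance in series:
  R'_nickel alloy = ln(0.110/0.0961)/(2πk) = 0.1351/(2π·10.5) = 0.002048 m·K/W
  R'_vermiculite board = ln(0.253/0.110)/(2πk) = 0.8329/(2π·0.0601) = 2.206 m·K/W
  R'_diatomaceous earth = ln(0.301/0.253)/(2πk) = 0.1737/(2π·0.111) = 0.2491 m·K/W
ΣR = 0.002048 + 2.206 + 0.2491 = 2.457 m·K/W
Q' = ΔT/ΣR = (241 °C − 20.3 °C)/2.457 = 89.8 W/m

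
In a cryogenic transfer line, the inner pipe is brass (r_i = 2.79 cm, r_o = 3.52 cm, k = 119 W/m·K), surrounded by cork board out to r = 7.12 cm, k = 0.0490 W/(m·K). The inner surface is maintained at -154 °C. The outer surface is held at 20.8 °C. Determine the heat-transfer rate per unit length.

Q' = 76.4 W/m

Series thermal resistances, inner to outer:
  R'_brass = ln(0.0352/0.0279)/(2πk) = 0.2324/(2π·119) = 3.108×10^-4 m·K/W
  R'_cork board = ln(0.0712/0.0352)/(2πk) = 0.7044/(2π·0.0490) = 2.288 m·K/W
ΣR = 3.108×10^-4 + 2.288 = 2.288 m·K/W
Q' = ΔT/ΣR = (-154 °C − 20.8 °C)/2.288 = -76.4 W/m
(Negative Q' ⇒ heat flows inward; heat gain = 76.4 W/m.)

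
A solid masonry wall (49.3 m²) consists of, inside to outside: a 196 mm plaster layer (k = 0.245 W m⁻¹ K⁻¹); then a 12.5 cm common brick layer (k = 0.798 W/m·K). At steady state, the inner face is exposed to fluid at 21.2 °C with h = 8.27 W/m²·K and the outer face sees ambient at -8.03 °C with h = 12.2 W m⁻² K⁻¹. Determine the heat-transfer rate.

Q = 1240 W

Treat each layer as a resistance in series:
  R_conv,in = 1/(hA) = 1/(8.27·49.3) = 0.002453 K/W
  R_plaster = L/(kA) = 0.196/(0.245·49.3) = 0.01623 K/W
  R_common brick = L/(kA) = 0.125/(0.798·49.3) = 0.003177 K/W
  R_conv,out = 1/(hA) = 1/(12.2·49.3) = 0.001663 K/W
ΣR = 0.002453 + 0.01623 + 0.003177 + 0.001663 = 0.02352 K/W
Q = ΔT/ΣR = (21.2 °C − -8.03 °C)/0.02352 = 1240 W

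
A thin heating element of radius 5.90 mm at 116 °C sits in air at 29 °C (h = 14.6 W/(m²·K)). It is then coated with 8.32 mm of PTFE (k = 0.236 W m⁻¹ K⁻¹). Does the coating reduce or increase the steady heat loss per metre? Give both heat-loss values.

increases: 47.1 → 64.0 W/m

Critical radius for a cylinder: r_cr = k/h = 0.0162 m = 1.62 cm.
Outer radius after coating: r₂ = 0.00590 + 0.00832 = 0.01422 m.
Since r₁ < r_cr and r₂ ≤ r_cr, the coating moves toward the maximum at r_cr — heat loss rises.
Bare: R = 1/(2πr₁h) = 1.848 m·K/W; Q = 87/1.848 = 47.1 W/m.
Coated: R = R_cond + R_conv = 1.360 m·K/W; Q = 87/1.360 = 64.0 W/m.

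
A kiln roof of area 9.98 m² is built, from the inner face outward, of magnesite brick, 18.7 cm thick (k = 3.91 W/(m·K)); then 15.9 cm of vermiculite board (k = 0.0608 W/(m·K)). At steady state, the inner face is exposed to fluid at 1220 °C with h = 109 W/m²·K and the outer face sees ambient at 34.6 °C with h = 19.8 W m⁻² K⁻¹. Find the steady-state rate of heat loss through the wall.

Q = 4350 W

Treat each layer as a resistance in series:
  R_conv,in = 1/(hA) = 1/(109·9.98) = 9.193×10^-4 K/W
  R_magnesite brick = L/(kA) = 0.187/(3.91·9.98) = 0.004792 K/W
  R_vermiculite board = L/(kA) = 0.159/(0.0608·9.98) = 0.2620 K/W
  R_conv,out = 1/(hA) = 1/(19.8·9.98) = 0.005061 K/W
ΣR = 9.193×10^-4 + 0.004792 + 0.2620 + 0.005061 = 0.2728 K/W
Q = ΔT/ΣR = (1220 °C − 34.6 °C)/0.2728 = 4350 W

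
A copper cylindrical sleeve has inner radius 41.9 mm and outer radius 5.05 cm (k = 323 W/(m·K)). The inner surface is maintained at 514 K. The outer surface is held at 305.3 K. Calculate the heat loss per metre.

Q' = 2.27×10^6 W/m

Q' = 2πk·ΔT/ln(r₂/r₁) = 2π × 323 × 208.7 / ln(0.0505/0.0419) = 2.27×10^6 W/m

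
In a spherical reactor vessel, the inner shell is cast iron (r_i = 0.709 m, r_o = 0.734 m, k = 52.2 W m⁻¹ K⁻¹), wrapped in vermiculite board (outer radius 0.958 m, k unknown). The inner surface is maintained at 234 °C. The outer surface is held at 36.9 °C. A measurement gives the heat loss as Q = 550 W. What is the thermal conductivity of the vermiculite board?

k = 0.0708 W/m·K

ΣR = ΔT/Q = |234 − 36.9|/550 = 0.3584 K/W
Known resistances:
  R_cast iron = (1/0.709 − 1/0.734)/(4πk) = 0.04804/(4π·52.2) = 7.323×10^-5 K/W
R_vermiculite board = ΣR − ΣR_known = 0.3584 − 7.323×10^-5 = 0.3583 K/W
(1/r₁−1/r₂)/(4πk) = 0.3583 ⇒ k = 0.3186/(4π·0.3583) = 0.0708 W/m·K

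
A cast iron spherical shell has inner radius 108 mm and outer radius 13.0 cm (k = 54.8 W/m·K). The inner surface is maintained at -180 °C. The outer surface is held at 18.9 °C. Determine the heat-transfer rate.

Q = 4πk·ΔT/(1/r₁ − 1/r₂) = 4π × 54.8 × 198.9 / (1/0.108 − 1/0.130) = 87400 W

Q = 87.4 kW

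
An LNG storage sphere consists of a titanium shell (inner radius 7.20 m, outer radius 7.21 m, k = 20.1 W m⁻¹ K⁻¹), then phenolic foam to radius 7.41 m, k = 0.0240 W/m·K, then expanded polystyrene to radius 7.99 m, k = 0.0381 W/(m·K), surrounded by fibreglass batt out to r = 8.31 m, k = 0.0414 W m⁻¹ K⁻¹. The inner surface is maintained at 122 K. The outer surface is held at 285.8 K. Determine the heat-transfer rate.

Q = 3890 W

Resistance network (inner→outer):
  R_titanium = (1/7.20 − 1/7.21)/(4πk) = 1.926×10^-4/(4π·20.1) = 7.627×10^-7 K/W
  R_phenolic foam = (1/7.21 − 1/7.41)/(4πk) = 0.003743/(4π·0.0240) = 0.01241 K/W
  R_expanded polystyrene = (1/7.41 − 1/7.99)/(4πk) = 0.009796/(4π·0.0381) = 0.02046 K/W
  R_fibreglass batt = (1/7.99 − 1/8.31)/(4πk) = 0.004820/(4π·0.0414) = 0.009264 K/W
ΣR = 7.627×10^-7 + 0.01241 + 0.02046 + 0.009264 = 0.04213 K/W
Q = ΔT/ΣR = (122 K − 285.8 K)/0.04213 = -3890 W
(Negative Q ⇒ heat flows inward; heat gain = 3890 W.)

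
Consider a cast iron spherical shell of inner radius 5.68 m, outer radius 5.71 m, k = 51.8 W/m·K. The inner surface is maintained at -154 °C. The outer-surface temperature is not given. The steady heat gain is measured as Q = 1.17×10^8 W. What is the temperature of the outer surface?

Series resistances:
  R_cast iron = (1/5.68 − 1/5.71)/(4πk) = 9.250×10^-4/(4π·51.8) = 1.421×10^-6 K/W
ΣR = 1.421×10^-6 K/W
ΔT = Q·ΣR = 1.17×10^8 × 1.421×10^-6 = 166.3 K
Heat flows inward, so T_out = T_in + ΔT = -154 + 166.3 = 12.3 °C

T_out = 12.3 °C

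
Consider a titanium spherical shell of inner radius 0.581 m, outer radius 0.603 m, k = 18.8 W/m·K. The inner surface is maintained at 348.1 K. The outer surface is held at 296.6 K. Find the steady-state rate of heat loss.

Q = 1.94×10^5 W

Q = 4πk·ΔT/(1/r₁ − 1/r₂) = 4π × 18.8 × 51.5 / (1/0.581 − 1/0.603) = 1.94×10^5 W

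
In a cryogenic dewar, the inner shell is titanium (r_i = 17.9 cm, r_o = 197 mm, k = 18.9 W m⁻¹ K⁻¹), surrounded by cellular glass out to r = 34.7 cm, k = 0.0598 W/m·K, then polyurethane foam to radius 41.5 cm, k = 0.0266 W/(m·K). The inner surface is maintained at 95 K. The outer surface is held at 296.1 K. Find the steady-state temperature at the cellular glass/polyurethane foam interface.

T = 230.6 K

Series thermal resistances, inner to outer:
  R_titanium = (1/0.179 − 1/0.197)/(4πk) = 0.5105/(4π·18.9) = 0.002149 K/W
  R_cellular glass = (1/0.197 − 1/0.347)/(4πk) = 2.194/(4π·0.0598) = 2.920 K/W
  R_polyurethane foam = (1/0.347 − 1/0.415)/(4πk) = 0.4722/(4π·0.0266) = 1.413 K/W
ΣR = 0.002149 + 2.920 + 1.413 = 4.335 K/W
Q = ΔT/ΣR = (95 K − 296.1 K)/4.335 = -46.39 W
From the inner boundary to the cellular glass/polyurethane foam interface, ΣR_partial = 2.922 K/W.
T_interface = T_in − Q·ΣR_partial = 95 K − (-46.39)(2.922) = 230.6 K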